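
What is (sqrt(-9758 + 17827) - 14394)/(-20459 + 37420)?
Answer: -14394/16961 + sqrt(8069)/16961 ≈ -0.84336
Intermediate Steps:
(sqrt(-9758 + 17827) - 14394)/(-20459 + 37420) = (sqrt(8069) - 14394)/16961 = (-14394 + sqrt(8069))*(1/16961) = -14394/16961 + sqrt(8069)/16961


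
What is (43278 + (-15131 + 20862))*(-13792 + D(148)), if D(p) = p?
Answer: -668678796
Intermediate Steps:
(43278 + (-15131 + 20862))*(-13792 + D(148)) = (43278 + (-15131 + 20862))*(-13792 + 148) = (43278 + 5731)*(-13644) = 49009*(-13644) = -668678796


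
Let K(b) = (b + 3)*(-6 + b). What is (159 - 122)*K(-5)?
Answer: 814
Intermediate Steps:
K(b) = (-6 + b)*(3 + b) (K(b) = (3 + b)*(-6 + b) = (-6 + b)*(3 + b))
(159 - 122)*K(-5) = (159 - 122)*(-18 + (-5)**2 - 3*(-5)) = 37*(-18 + 25 + 15) = 37*22 = 814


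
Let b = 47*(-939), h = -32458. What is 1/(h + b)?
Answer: -1/76591 ≈ -1.3056e-5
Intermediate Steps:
b = -44133
1/(h + b) = 1/(-32458 - 44133) = 1/(-76591) = -1/76591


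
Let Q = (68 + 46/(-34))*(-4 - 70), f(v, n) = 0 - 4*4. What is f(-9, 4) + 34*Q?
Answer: -167700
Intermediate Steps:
f(v, n) = -16 (f(v, n) = 0 - 16 = -16)
Q = -83842/17 (Q = (68 + 46*(-1/34))*(-74) = (68 - 23/17)*(-74) = (1133/17)*(-74) = -83842/17 ≈ -4931.9)
f(-9, 4) + 34*Q = -16 + 34*(-83842/17) = -16 - 167684 = -167700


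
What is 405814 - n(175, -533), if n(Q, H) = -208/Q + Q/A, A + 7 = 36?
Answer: 2059481457/5075 ≈ 4.0581e+5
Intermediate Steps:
A = 29 (A = -7 + 36 = 29)
n(Q, H) = -208/Q + Q/29
405814 - n(175, -533) = 405814 - (-208/175 + (1/29)*175) = 405814 - (-208*1/175 + 175/29) = 405814 - (-208/175 + 175/29) = 405814 - 1*24593/5075 = 405814 - 24593/5075 = 2059481457/5075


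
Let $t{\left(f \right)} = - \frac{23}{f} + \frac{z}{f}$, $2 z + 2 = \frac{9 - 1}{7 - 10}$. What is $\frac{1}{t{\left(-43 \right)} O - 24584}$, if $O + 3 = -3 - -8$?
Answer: $- \frac{129}{3171184} \approx -4.0679 \cdot 10^{-5}$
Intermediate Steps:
$z = - \frac{7}{3}$ ($z = -1 + \frac{\left(9 - 1\right) \frac{1}{7 - 10}}{2} = -1 + \frac{8 \frac{1}{-3}}{2} = -1 + \frac{8 \left(- \frac{1}{3}\right)}{2} = -1 + \frac{1}{2} \left(- \frac{8}{3}\right) = -1 - \frac{4}{3} = - \frac{7}{3} \approx -2.3333$)
$O = 2$ ($O = -3 - -5 = -3 + \left(-3 + 8\right) = -3 + 5 = 2$)
$t{\left(f \right)} = - \frac{76}{3 f}$ ($t{\left(f \right)} = - \frac{23}{f} - \frac{7}{3 f} = - \frac{76}{3 f}$)
$\frac{1}{t{\left(-43 \right)} O - 24584} = \frac{1}{- \frac{76}{3 \left(-43\right)} 2 - 24584} = \frac{1}{\left(- \frac{76}{3}\right) \left(- \frac{1}{43}\right) 2 - 24584} = \frac{1}{\frac{76}{129} \cdot 2 - 24584} = \frac{1}{\frac{152}{129} - 24584} = \frac{1}{- \frac{3171184}{129}} = - \frac{129}{3171184}$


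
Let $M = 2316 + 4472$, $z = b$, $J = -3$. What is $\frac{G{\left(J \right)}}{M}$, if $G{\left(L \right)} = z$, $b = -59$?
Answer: $- \frac{59}{6788} \approx -0.0086918$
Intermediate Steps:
$z = -59$
$G{\left(L \right)} = -59$
$M = 6788$
$\frac{G{\left(J \right)}}{M} = - \frac{59}{6788}$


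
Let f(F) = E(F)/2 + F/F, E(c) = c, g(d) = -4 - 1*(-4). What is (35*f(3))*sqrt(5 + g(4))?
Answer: 175*sqrt(5)/2 ≈ 195.66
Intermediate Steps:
g(d) = 0 (g(d) = -4 + 4 = 0)
f(F) = 1 + F/2 (f(F) = F/2 + F/F = F*(1/2) + 1 = F/2 + 1 = 1 + F/2)
(35*f(3))*sqrt(5 + g(4)) = (35*(1 + (1/2)*3))*sqrt(5 + 0) = (35*(1 + 3/2))*sqrt(5) = (35*(5/2))*sqrt(5) = 175*sqrt(5)/2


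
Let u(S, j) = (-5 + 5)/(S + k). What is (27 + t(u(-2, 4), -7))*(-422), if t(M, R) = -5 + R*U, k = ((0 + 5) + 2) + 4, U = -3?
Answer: -18146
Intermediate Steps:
k = 11 (k = (5 + 2) + 4 = 7 + 4 = 11)
u(S, j) = 0 (u(S, j) = (-5 + 5)/(S + 11) = 0/(11 + S) = 0)
t(M, R) = -5 - 3*R (t(M, R) = -5 + R*(-3) = -5 - 3*R)
(27 + t(u(-2, 4), -7))*(-422) = (27 + (-5 - 3*(-7)))*(-422) = (27 + (-5 + 21))*(-422) = (27 + 16)*(-422) = 43*(-422) = -18146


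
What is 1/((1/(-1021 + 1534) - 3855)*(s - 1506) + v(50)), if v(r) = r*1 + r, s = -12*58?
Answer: 171/1451585776 ≈ 1.1780e-7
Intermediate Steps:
s = -696
v(r) = 2*r (v(r) = r + r = 2*r)
1/((1/(-1021 + 1534) - 3855)*(s - 1506) + v(50)) = 1/((1/(-1021 + 1534) - 3855)*(-696 - 1506) + 2*50) = 1/((1/513 - 3855)*(-2202) + 100) = 1/(-1977614/513*(-2202) + 100) = 1/(1451568676/171 + 100) = 1/(1451585776/171) = 171/1451585776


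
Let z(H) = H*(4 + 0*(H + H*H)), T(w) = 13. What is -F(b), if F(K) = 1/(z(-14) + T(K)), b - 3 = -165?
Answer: 1/43 ≈ 0.023256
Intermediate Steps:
b = -162 (b = 3 - 165 = -162)
z(H) = 4*H (z(H) = H*(4 + 0*(H + H**2)) = H*(4 + 0) = H*4 = 4*H)
F(K) = -1/43 (F(K) = 1/(4*(-14) + 13) = 1/(-56 + 13) = 1/(-43) = -1/43)
-F(b) = -1*(-1/43) = 1/43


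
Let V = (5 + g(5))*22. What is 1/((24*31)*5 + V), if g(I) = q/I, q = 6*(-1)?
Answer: 5/19018 ≈ 0.00026291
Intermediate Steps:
q = -6
g(I) = -6/I
V = 418/5 (V = (5 - 6/5)*22 = (19/5)*22 = 418/5 ≈ 83.600)
1/((24*31)*5 + V) = 1/((24*31)*5 + 418/5) = 1/(744*5 + 418/5) = 1/(3720 + 418/5) = 1/(19018/5) = 5/19018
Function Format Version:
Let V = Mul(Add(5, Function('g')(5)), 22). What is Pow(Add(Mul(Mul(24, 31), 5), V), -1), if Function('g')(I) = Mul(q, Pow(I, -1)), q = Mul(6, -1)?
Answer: Rational(5, 19018) ≈ 0.00026291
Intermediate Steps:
q = -6
Function('g')(I) = Mul(-6, Pow(I, -1))
V = Rational(418, 5) (V = Mul(Add(5, Mul(-6, Pow(5, -1))), 22) = Mul(Add(5, Mul(-6, Rational(1, 5))), 22) = Mul(Add(5, Rational(-6, 5)), 22) = Mul(Rational(19, 5), 22) = Rational(418, 5) ≈ 83.600)
Pow(Add(Mul(Mul(24, 31), 5), V), -1) = Pow(Add(Mul(Mul(24, 31), 5), Rational(418, 5)), -1) = Pow(Add(Mul(744, 5), Rational(418, 5)), -1) = Pow(Add(3720, Rational(418, 5)), -1) = Pow(Rational(19018, 5), -1) = Rational(5, 19018)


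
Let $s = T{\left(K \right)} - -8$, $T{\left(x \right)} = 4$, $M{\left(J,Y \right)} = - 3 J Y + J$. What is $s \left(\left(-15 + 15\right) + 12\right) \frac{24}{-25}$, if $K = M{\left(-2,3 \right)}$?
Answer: $- \frac{3456}{25} \approx -138.24$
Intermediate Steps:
$M{\left(J,Y \right)} = J - 3 J Y$ ($M{\left(J,Y \right)} = - 3 J Y + J = J - 3 J Y$)
$K = 16$ ($K = - 2 \left(1 - 9\right) = \left(-2\right) \left(-8\right) = 16$)
$s = 12$ ($s = 4 - -8 = 4 + 8 = 12$)
$s \left(\left(-15 + 15\right) + 12\right) \frac{24}{-25} = 12 \left(\left(-15 + 15\right) + 12\right) \frac{24}{-25} = 12 \left(0 + 12\right) 24 \left(- \frac{1}{25}\right) = 12 \cdot 12 \left(- \frac{24}{25}\right) = 144 \left(- \frac{24}{25}\right) = - \frac{3456}{25}$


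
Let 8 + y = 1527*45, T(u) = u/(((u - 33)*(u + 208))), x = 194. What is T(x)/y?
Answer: 97/2223427227 ≈ 4.3626e-8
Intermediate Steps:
T(u) = u/((-33 + u)*(208 + u)) (T(u) = u/(((-33 + u)*(208 + u))) = u*(1/((-33 + u)*(208 + u))) = u/((-33 + u)*(208 + u)))
y = 68707 (y = -8 + 1527*45 = -8 + 68715 = 68707)
T(x)/y = (194/(-6864 + 194² + 175*194))/68707 = (194/(-6864 + 37636 + 33950))*(1/68707) = (194/64722)*(1/68707) = (194*(1/64722))*(1/68707) = (97/32361)*(1/68707) = 97/2223427227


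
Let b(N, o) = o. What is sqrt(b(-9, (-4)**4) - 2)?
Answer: sqrt(254) ≈ 15.937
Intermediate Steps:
sqrt(b(-9, (-4)**4) - 2) = sqrt((-4)**4 - 2) = sqrt(256 - 2) = sqrt(254)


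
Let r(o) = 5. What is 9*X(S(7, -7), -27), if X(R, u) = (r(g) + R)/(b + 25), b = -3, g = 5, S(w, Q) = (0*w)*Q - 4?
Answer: 9/22 ≈ 0.40909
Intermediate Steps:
S(w, Q) = -4 (S(w, Q) = 0*Q - 4 = 0 - 4 = -4)
X(R, u) = 5/22 + R/22 (X(R, u) = (5 + R)/(-3 + 25) = (5 + R)/22 = (5 + R)*(1/22) = 5/22 + R/22)
9*X(S(7, -7), -27) = 9*(5/22 + (1/22)*(-4)) = 9*(5/22 - 2/11) = 9*(1/22) = 9/22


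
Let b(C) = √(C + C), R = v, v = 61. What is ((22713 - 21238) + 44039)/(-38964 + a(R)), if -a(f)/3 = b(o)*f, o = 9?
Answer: -42223988/36133107 + 198311*√2/12044369 ≈ -1.1453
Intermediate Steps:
R = 61
b(C) = √2*√C (b(C) = √(2*C) = √2*√C)
a(f) = -9*f*√2 (a(f) = -3*√2*√9*f = -3*√2*3*f = -3*3*√2*f = -9*f*√2)
((22713 - 21238) + 44039)/(-38964 + a(R)) = ((22713 - 21238) + 44039)/(-38964 - 9*61*√2) = (1475 + 44039)/(-38964 - 549*√2) = 45514/(-38964 - 549*√2)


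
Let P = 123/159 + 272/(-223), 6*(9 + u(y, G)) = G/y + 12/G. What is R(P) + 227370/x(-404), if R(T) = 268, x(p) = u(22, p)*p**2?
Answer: 8704457083/32493316 ≈ 267.88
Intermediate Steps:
u(y, G) = -9 + 2/G + G/(6*y) (u(y, G) = -9 + (G/y + 12/G)/6 = -9 + (12/G + G/y)/6 = -9 + (2/G + G/(6*y)) = -9 + 2/G + G/(6*y))
x(p) = p**2*(-9 + 2/p + p/132) (x(p) = (-9 + 2/p + (1/6)*p/22)*p**2 = (-9 + 2/p + (1/6)*p*(1/22))*p**2 = (-9 + 2/p + p/132)*p**2 = p**2*(-9 + 2/p + p/132))
P = -5273/11819 (P = 123*(1/159) + 272*(-1/223) = 41/53 - 272/223 = -5273/11819 ≈ -0.44615)
R(P) + 227370/x(-404) = 268 + 227370/(((1/132)*(-404)*(264 - 404*(-1188 - 404)))) = 268 + 227370/(((1/132)*(-404)*(264 - 404*(-1592)))) = 268 + 227370/(((1/132)*(-404)*(264 + 643168))) = 268 + 227370/(((1/132)*(-404)*643432)) = 268 + 227370/(-64986632/33) = 268 + 227370*(-33/64986632) = 268 - 3751605/32493316 = 8704457083/32493316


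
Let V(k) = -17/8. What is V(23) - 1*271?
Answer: -2185/8 ≈ -273.13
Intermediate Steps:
V(k) = -17/8 (V(k) = -17*1/8 = -17/8)
V(23) - 1*271 = -17/8 - 1*271 = -17/8 - 271 = -2185/8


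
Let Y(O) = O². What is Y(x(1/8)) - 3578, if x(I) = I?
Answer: -228991/64 ≈ -3578.0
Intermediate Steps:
Y(x(1/8)) - 3578 = (1/8)² - 3578 = (⅛)² - 3578 = 1/64 - 3578 = -228991/64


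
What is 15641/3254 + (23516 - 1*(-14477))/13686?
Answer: 84422987/11133561 ≈ 7.5827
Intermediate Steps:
15641/3254 + (23516 - 1*(-14477))/13686 = 15641*(1/3254) + (23516 + 14477)*(1/13686) = 15641/3254 + 37993*(1/13686) = 15641/3254 + 37993/13686 = 84422987/11133561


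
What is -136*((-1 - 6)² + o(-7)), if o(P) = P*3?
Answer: -3808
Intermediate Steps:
o(P) = 3*P
-136*((-1 - 6)² + o(-7)) = -136*((-1 - 6)² + 3*(-7)) = -136*((-7)² - 21) = -136*(49 - 21) = -136*28 = -3808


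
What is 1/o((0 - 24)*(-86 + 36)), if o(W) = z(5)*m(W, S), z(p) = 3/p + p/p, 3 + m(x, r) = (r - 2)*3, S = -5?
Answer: -5/192 ≈ -0.026042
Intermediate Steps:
m(x, r) = -9 + 3*r (m(x, r) = -3 + (r - 2)*3 = -3 + (-2 + r)*3 = -3 + (-6 + 3*r) = -9 + 3*r)
z(p) = 1 + 3/p (z(p) = 3/p + 1 = 1 + 3/p)
o(W) = -192/5 (o(W) = ((3 + 5)/5)*(-9 + 3*(-5)) = ((⅕)*8)*(-9 - 15) = (8/5)*(-24) = -192/5)
1/o((0 - 24)*(-86 + 36)) = 1/(-192/5) = -5/192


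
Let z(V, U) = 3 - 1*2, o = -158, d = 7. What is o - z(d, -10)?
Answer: -159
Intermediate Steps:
z(V, U) = 1 (z(V, U) = 3 - 2 = 1)
o - z(d, -10) = -158 - 1*1 = -158 - 1 = -159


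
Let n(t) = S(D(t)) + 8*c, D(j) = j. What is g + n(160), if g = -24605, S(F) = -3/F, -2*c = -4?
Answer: -3934243/160 ≈ -24589.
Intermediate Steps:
c = 2 (c = -½*(-4) = 2)
n(t) = 16 - 3/t (n(t) = -3/t + 8*2 = -3/t + 16 = 16 - 3/t)
g + n(160) = -24605 + (16 - 3/160) = -24605 + 2557/160 = -3934243/160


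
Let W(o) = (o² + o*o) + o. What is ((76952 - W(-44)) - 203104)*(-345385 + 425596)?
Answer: -10425825780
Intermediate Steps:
W(o) = o + 2*o² (W(o) = (o² + o²) + o = 2*o² + o = o + 2*o²)
((76952 - W(-44)) - 203104)*(-345385 + 425596) = ((76952 - (-44)*(1 + 2*(-44))) - 203104)*(-345385 + 425596) = ((76952 - (-44)*(1 - 88)) - 203104)*80211 = ((76952 - (-44)*(-87)) - 203104)*80211 = ((76952 - 1*3828) - 203104)*80211 = ((76952 - 3828) - 203104)*80211 = (73124 - 203104)*80211 = -129980*80211 = -10425825780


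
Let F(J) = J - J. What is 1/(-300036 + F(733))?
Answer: -1/300036 ≈ -3.3329e-6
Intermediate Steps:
F(J) = 0
1/(-300036 + F(733)) = 1/(-300036 + 0) = 1/(-300036) = -1/300036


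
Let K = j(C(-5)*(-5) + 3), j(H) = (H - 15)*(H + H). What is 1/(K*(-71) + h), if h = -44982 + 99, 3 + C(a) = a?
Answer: -1/215851 ≈ -4.6328e-6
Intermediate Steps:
C(a) = -3 + a
j(H) = 2*H*(-15 + H) (j(H) = (-15 + H)*(2*H) = 2*H*(-15 + H))
K = 2408 (K = 2*((-3 - 5)*(-5) + 3)*(-15 + ((-3 - 5)*(-5) + 3)) = 2*(-8*(-5) + 3)*(-15 + (-8*(-5) + 3)) = 2*(40 + 3)*(-15 + (40 + 3)) = 2*43*(-15 + 43) = 2*43*28 = 2408)
h = -44883
1/(K*(-71) + h) = 1/(2408*(-71) - 44883) = 1/(-170968 - 44883) = 1/(-215851) = -1/215851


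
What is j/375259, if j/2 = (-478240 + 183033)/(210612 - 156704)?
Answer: -295207/10114731086 ≈ -2.9186e-5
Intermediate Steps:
j = -295207/26954 (j = 2*((-478240 + 183033)/(210612 - 156704)) = 2*(-295207/53908) = -295207/26954 ≈ -10.952)
j/375259 = -295207/26954/375259 = -295207/26954*1/375259 = -295207/10114731086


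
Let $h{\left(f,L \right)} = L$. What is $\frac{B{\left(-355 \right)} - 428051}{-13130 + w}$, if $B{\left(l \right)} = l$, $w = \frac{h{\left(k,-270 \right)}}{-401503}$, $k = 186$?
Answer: $\frac{86003147109}{2635867060} \approx 32.628$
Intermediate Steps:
$w = \frac{270}{401503}$ ($w = - \frac{270}{-401503} = \left(-270\right) \left(- \frac{1}{401503}\right) = \frac{270}{401503} \approx 0.00067247$)
$\frac{B{\left(-355 \right)} - 428051}{-13130 + w} = \frac{-355 - 428051}{-13130 + \frac{270}{401503}} = - \frac{428406}{- \frac{5271734120}{401503}} = \left(-428406\right) \left(- \frac{401503}{5271734120}\right) = \frac{86003147109}{2635867060}$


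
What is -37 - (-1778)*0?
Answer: -37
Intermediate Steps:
-37 - (-1778)*0 = -37 - 254*0 = -37 + 0 = -37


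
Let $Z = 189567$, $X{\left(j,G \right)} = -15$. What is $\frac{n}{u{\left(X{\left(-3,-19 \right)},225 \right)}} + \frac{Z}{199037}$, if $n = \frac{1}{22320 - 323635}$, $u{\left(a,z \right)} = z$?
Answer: $\frac{12851860437088}{13493887572375} \approx 0.95242$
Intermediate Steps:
$n = - \frac{1}{301315}$ ($n = \frac{1}{-301315} = - \frac{1}{301315} \approx -3.3188 \cdot 10^{-6}$)
$\frac{n}{u{\left(X{\left(-3,-19 \right)},225 \right)}} + \frac{Z}{199037} = - \frac{1}{301315 \cdot 225} + \frac{189567}{199037} = \left(- \frac{1}{301315}\right) \frac{1}{225} + 189567 \cdot \frac{1}{199037} = - \frac{1}{67795875} + \frac{189567}{199037} = \frac{12851860437088}{13493887572375}$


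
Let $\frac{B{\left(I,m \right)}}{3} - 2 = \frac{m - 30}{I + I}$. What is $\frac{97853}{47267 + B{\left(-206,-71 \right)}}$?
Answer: $\frac{5759348}{2782397} \approx 2.0699$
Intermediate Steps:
$B{\left(I,m \right)} = 6 + \frac{3 \left(-30 + m\right)}{2 I}$ ($B{\left(I,m \right)} = 6 + 3 \frac{m - 30}{I + I} = 6 + 3 \frac{-30 + m}{2 I} = 6 + \frac{3 \left(-30 + m\right)}{2 I}$)
$\frac{97853}{47267 + B{\left(-206,-71 \right)}} = \frac{97853}{47267 + \frac{3 \left(-30 - 71 + 4 \left(-206\right)\right)}{2 \left(-206\right)}} = \frac{97853}{47267 + \frac{3}{2} \left(- \frac{1}{206}\right) \left(-30 - 71 - 824\right)} = \frac{97853}{47267 + \frac{3}{2} \left(- \frac{1}{206}\right) \left(-925\right)} = \frac{97853}{47267 + \frac{2775}{412}} = \frac{97853}{\frac{19476779}{412}} = 97853 \cdot \frac{412}{19476779} = \frac{5759348}{2782397}$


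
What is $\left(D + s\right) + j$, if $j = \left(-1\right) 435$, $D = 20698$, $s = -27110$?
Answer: $-6847$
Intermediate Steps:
$j = -435$
$\left(D + s\right) + j = \left(20698 - 27110\right) - 435 = -6412 - 435 = -6847$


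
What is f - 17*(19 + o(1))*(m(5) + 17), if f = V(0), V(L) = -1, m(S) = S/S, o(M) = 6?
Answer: -7651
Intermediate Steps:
m(S) = 1
f = -1
f - 17*(19 + o(1))*(m(5) + 17) = -1 - 17*(19 + 6)*(1 + 17) = -1 - 425*18 = -1 - 17*450 = -1 - 7650 = -7651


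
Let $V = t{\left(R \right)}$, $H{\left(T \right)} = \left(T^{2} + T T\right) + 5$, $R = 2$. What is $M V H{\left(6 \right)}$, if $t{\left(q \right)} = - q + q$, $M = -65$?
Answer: $0$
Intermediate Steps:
$t{\left(q \right)} = 0$
$H{\left(T \right)} = 5 + 2 T^{2}$ ($H{\left(T \right)} = \left(T^{2} + T^{2}\right) + 5 = 2 T^{2} + 5 = 5 + 2 T^{2}$)
$V = 0$
$M V H{\left(6 \right)} = \left(-65\right) 0 \left(5 + 2 \cdot 6^{2}\right) = 0 \left(5 + 2 \cdot 36\right) = 0 \left(5 + 72\right) = 0 \cdot 77 = 0$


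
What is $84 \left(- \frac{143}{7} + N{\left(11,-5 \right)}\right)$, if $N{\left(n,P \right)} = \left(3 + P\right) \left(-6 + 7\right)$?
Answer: $-1884$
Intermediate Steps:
$N{\left(n,P \right)} = 3 + P$ ($N{\left(n,P \right)} = \left(3 + P\right) 1 = 3 + P$)
$84 \left(- \frac{143}{7} + N{\left(11,-5 \right)}\right) = 84 \left(- \frac{143}{7} + \left(3 - 5\right)\right) = 84 \left(\left(-143\right) \frac{1}{7} - 2\right) = 84 \left(- \frac{143}{7} - 2\right) = 84 \left(- \frac{157}{7}\right) = -1884$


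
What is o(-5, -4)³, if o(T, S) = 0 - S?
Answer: 64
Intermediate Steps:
o(T, S) = -S
o(-5, -4)³ = (-1*(-4))³ = 4³ = 64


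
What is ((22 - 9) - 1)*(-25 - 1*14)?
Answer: -468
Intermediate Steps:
((22 - 9) - 1)*(-25 - 1*14) = (13 - 1)*(-25 - 14) = 12*(-39) = -468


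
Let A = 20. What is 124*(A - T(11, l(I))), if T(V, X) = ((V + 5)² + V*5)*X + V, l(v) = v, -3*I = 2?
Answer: 80476/3 ≈ 26825.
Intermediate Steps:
I = -⅔ (I = -⅓*2 = -⅔ ≈ -0.66667)
T(V, X) = V + X*((5 + V)² + 5*V) (T(V, X) = ((5 + V)² + 5*V)*X + V = X*((5 + V)² + 5*V) + V = V + X*((5 + V)² + 5*V))
124*(A - T(11, l(I))) = 124*(20 - (11 - 2*(5 + 11)²/3 + 5*11*(-⅔))) = 124*(20 - (11 - ⅔*16² - 110/3)) = 124*(20 - (11 - ⅔*256 - 110/3)) = 124*(20 - (11 - 512/3 - 110/3)) = 124*(20 - 1*(-589/3)) = 124*(20 + 589/3) = 124*(649/3) = 80476/3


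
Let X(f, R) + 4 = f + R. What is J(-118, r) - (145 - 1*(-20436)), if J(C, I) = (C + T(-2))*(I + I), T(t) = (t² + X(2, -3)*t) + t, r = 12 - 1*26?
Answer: -17613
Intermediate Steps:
r = -14 (r = 12 - 26 = -14)
X(f, R) = -4 + R + f (X(f, R) = -4 + (f + R) = -4 + (R + f) = -4 + R + f)
T(t) = t² - 4*t (T(t) = (t² + (-4 - 3 + 2)*t) + t = (t² - 5*t) + t = t² - 4*t)
J(C, I) = 2*I*(12 + C) (J(C, I) = (C - 2*(-4 - 2))*(I + I) = (C - 2*(-6))*(2*I) = (C + 12)*(2*I) = (12 + C)*(2*I) = 2*I*(12 + C))
J(-118, r) - (145 - 1*(-20436)) = 2*(-14)*(12 - 118) - (145 - 1*(-20436)) = 2*(-14)*(-106) - (145 + 20436) = 2968 - 1*20581 = 2968 - 20581 = -17613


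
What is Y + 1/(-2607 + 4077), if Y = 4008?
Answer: 5891761/1470 ≈ 4008.0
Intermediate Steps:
Y + 1/(-2607 + 4077) = 4008 + 1/(-2607 + 4077) = 4008 + 1/1470 = 5891761/1470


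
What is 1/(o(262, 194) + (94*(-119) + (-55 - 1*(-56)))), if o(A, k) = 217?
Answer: -1/10968 ≈ -9.1174e-5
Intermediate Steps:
1/(o(262, 194) + (94*(-119) + (-55 - 1*(-56)))) = 1/(217 + (94*(-119) + (-55 - 1*(-56)))) = 1/(217 + (-11186 + (-55 + 56))) = 1/(217 + (-11186 + 1)) = 1/(217 - 11185) = 1/(-10968) = -1/10968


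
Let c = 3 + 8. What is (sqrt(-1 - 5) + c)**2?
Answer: (11 + I*sqrt(6))**2 ≈ 115.0 + 53.889*I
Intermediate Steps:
c = 11
(sqrt(-1 - 5) + c)**2 = (sqrt(-1 - 5) + 11)**2 = (sqrt(-6) + 11)**2 = (I*sqrt(6) + 11)**2 = (11 + I*sqrt(6))**2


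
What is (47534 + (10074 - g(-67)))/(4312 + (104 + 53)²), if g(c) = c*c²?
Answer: 358371/28961 ≈ 12.374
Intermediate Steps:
g(c) = c³
(47534 + (10074 - g(-67)))/(4312 + (104 + 53)²) = (47534 + (10074 - 1*(-67)³))/(4312 + (104 + 53)²) = (47534 + (10074 - 1*(-300763)))/(4312 + 157²) = (47534 + (10074 + 300763))/(4312 + 24649) = (47534 + 310837)/28961 = 358371*(1/28961) = 358371/28961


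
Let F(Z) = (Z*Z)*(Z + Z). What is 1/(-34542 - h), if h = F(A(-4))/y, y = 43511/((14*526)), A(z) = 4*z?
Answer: -43511/1442631074 ≈ -3.0161e-5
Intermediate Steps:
y = 43511/7364 ≈ 5.9086
F(Z) = 2*Z³ (F(Z) = Z²*(2*Z) = 2*Z³)
h = -60325888/43511 (h = (2*(4*(-4))³)/(43511/7364) = (2*(-16)³)*(7364/43511) = (2*(-4096))*(7364/43511) = -8192*7364/43511 = -60325888/43511 ≈ -1386.5)
1/(-34542 - h) = 1/(-34542 - 1*(-60325888/43511)) = 1/(-34542 + 60325888/43511) = 1/(-1442631074/43511) = -43511/1442631074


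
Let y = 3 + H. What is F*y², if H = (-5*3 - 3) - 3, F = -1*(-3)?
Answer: 972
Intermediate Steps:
F = 3
H = -21 (H = (-15 - 3) - 3 = -18 - 3 = -21)
y = -18 (y = 3 - 21 = -18)
F*y² = 3*(-18)² = 3*324 = 972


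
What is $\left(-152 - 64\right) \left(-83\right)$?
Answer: $17928$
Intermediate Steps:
$\left(-152 - 64\right) \left(-83\right) = \left(-216\right) \left(-83\right) = 17928$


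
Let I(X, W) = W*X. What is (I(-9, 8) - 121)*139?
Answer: -26827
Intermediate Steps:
(I(-9, 8) - 121)*139 = (8*(-9) - 121)*139 = (-72 - 121)*139 = -193*139 = -26827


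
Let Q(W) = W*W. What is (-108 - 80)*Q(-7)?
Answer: -9212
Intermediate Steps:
Q(W) = W²
(-108 - 80)*Q(-7) = (-108 - 80)*(-7)² = -188*49 = -9212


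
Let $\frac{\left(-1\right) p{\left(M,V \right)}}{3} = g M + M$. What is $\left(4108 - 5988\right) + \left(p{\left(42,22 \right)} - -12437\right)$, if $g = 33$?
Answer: $6273$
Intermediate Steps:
$p{\left(M,V \right)} = - 102 M$ ($p{\left(M,V \right)} = - 3 \left(33 M + M\right) = - 3 \cdot 34 M = - 102 M$)
$\left(4108 - 5988\right) + \left(p{\left(42,22 \right)} - -12437\right) = \left(4108 - 5988\right) - -8153 = -1880 + \left(-4284 + 12437\right) = -1880 + 8153 = 6273$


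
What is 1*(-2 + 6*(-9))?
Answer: -56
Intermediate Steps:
1*(-2 + 6*(-9)) = 1*(-2 - 54) = 1*(-56) = -56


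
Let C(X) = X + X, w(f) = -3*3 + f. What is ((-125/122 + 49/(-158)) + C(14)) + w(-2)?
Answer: 75491/4819 ≈ 15.665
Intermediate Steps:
w(f) = -9 + f
C(X) = 2*X
((-125/122 + 49/(-158)) + C(14)) + w(-2) = ((-125/122 + 49/(-158)) + 2*14) + (-9 - 2) = ((-125*1/122 + 49*(-1/158)) + 28) - 11 = ((-125/122 - 49/158) + 28) - 11 = (-6432/4819 + 28) - 11 = 128500/4819 - 11 = 75491/4819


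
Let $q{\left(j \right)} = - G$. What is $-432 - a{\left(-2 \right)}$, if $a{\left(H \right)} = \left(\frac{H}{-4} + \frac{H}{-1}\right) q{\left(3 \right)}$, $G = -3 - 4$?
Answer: $- \frac{899}{2} \approx -449.5$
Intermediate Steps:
$G = -7$
$q{\left(j \right)} = 7$ ($q{\left(j \right)} = \left(-1\right) \left(-7\right) = 7$)
$a{\left(H \right)} = - \frac{35 H}{4}$ ($a{\left(H \right)} = \left(\frac{H}{-4} + \frac{H}{-1}\right) 7 = \left(H \left(- \frac{1}{4}\right) + H \left(-1\right)\right) 7 = \left(- \frac{H}{4} - H\right) 7 = - \frac{5 H}{4} \cdot 7 = - \frac{35 H}{4}$)
$-432 - a{\left(-2 \right)} = -432 - \left(- \frac{35}{4}\right) \left(-2\right) = -432 - \frac{35}{2} = - \frac{899}{2}$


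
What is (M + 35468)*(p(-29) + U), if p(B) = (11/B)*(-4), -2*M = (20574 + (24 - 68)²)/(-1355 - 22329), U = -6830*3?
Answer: -249560226934461/343418 ≈ -7.2669e+8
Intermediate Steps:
U = -20490
M = 11255/23684 (M = -(20574 + (24 - 68)²)/(2*(-1355 - 22329)) = -(20574 + (-44)²)/(2*(-23684)) = -(20574 + 1936)*(-1)/(2*23684) = -11255*(-1)/23684 = -½*(-11255/11842) = 11255/23684 ≈ 0.47522)
p(B) = -44/B
(M + 35468)*(p(-29) + U) = (11255/23684 + 35468)*(-44/(-29) - 20490) = 840035367*(-44*(-1/29) - 20490)/23684 = 840035367*(44/29 - 20490)/23684 = (840035367/23684)*(-594166/29) = -249560226934461/343418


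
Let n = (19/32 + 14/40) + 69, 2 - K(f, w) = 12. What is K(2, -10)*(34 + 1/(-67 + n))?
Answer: -161740/471 ≈ -343.40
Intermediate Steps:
K(f, w) = -10 (K(f, w) = 2 - 1*12 = 2 - 12 = -10)
n = 11191/160 (n = (19*(1/32) + 14*(1/40)) + 69 = (19/32 + 7/20) + 69 = 151/160 + 69 = 11191/160 ≈ 69.944)
K(2, -10)*(34 + 1/(-67 + n)) = -10*(34 + 1/(-67 + 11191/160)) = -10*(34 + 1/(471/160)) = -10*(34 + 160/471) = -10*16174/471 = -161740/471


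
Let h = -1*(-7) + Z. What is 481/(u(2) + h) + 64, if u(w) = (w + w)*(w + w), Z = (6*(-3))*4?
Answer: 2655/49 ≈ 54.184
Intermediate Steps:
Z = -72 (Z = -18*4 = -72)
h = -65 (h = -1*(-7) - 72 = 7 - 72 = -65)
u(w) = 4*w² (u(w) = (2*w)*(2*w) = 4*w²)
481/(u(2) + h) + 64 = 481/(4*2² - 65) + 64 = 481/(4*4 - 65) + 64 = 481/(16 - 65) + 64 = 481/(-49) + 64 = -1/49*481 + 64 = -481/49 + 64 = 2655/49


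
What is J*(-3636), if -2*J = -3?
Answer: -5454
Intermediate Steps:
J = 3/2 (J = -½*(-3) = 3/2 ≈ 1.5000)
J*(-3636) = (3/2)*(-3636) = -5454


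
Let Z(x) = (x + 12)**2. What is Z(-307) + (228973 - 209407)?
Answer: 106591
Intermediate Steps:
Z(x) = (12 + x)**2
Z(-307) + (228973 - 209407) = (12 - 307)**2 + (228973 - 209407) = (-295)**2 + 19566 = 87025 + 19566 = 106591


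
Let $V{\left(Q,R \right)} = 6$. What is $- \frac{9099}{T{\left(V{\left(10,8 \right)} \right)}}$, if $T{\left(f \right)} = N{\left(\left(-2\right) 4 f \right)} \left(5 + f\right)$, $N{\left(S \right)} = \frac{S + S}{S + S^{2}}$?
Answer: $\frac{427653}{22} \approx 19439.0$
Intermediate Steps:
$N{\left(S \right)} = \frac{2 S}{S + S^{2}}$
$T{\left(f \right)} = \frac{2 \left(5 + f\right)}{1 - 8 f}$ ($T{\left(f \right)} = \frac{2}{1 + \left(-2\right) 4 f} \left(5 + f\right) = \frac{2}{1 - 8 f} \left(5 + f\right) = \frac{2 \left(5 + f\right)}{1 - 8 f}$)
$- \frac{9099}{T{\left(V{\left(10,8 \right)} \right)}} = - \frac{9099}{2 \frac{1}{-1 + 8 \cdot 6} \left(-5 - 6\right)} = - \frac{9099}{2 \frac{1}{-1 + 48} \left(-5 - 6\right)} = - \frac{9099}{2 \cdot \frac{1}{47} \left(-11\right)} = - \frac{9099}{- \frac{22}{47}} = \left(-9099\right) \left(- \frac{47}{22}\right) = \frac{427653}{22}$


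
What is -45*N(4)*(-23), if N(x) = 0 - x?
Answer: -4140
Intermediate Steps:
N(x) = -x
-45*N(4)*(-23) = -(-45)*4*(-23) = -45*(-4)*(-23) = 180*(-23) = -4140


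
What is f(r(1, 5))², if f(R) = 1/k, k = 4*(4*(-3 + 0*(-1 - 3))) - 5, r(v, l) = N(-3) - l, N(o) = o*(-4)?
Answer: 1/2809 ≈ 0.00035600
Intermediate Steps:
N(o) = -4*o
r(v, l) = 12 - l (r(v, l) = -4*(-3) - l = 12 - l)
k = -53 (k = 4*(4*(-3 + 0*(-4))) - 5 = 4*(4*(-3 + 0)) - 5 = 4*(4*(-3)) - 5 = 4*(-12) - 5 = -48 - 5 = -53)
f(R) = -1/53 (f(R) = 1/(-53) = -1/53)
f(r(1, 5))² = (-1/53)² = 1/2809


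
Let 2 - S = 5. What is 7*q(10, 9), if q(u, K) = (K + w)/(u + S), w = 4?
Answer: 13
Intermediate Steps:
S = -3 (S = 2 - 1*5 = 2 - 5 = -3)
q(u, K) = (4 + K)/(-3 + u) (q(u, K) = (K + 4)/(u - 3) = (4 + K)/(-3 + u))
7*q(10, 9) = 7*((4 + 9)/(-3 + 10)) = 7*(13/7) = 13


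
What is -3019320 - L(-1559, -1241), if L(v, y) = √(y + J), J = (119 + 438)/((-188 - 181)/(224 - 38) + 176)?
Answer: -3019320 - I*√144082941235/10789 ≈ -3.0193e+6 - 35.182*I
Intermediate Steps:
J = 34534/10789 (J = 557/(-369/186 + 176) = 557/(-369*1/186 + 176) = 557/(-123/62 + 176) = 557/(10789/62) = 557*(62/10789) = 34534/10789 ≈ 3.2009)
L(v, y) = √(34534/10789 + y) (L(v, y) = √(y + 34534/10789) = √(34534/10789 + y))
-3019320 - L(-1559, -1241) = -3019320 - √(372587326 + 116402521*(-1241))/10789 = -3019320 - √(372587326 - 144455528561)/10789 = -3019320 - √(-144082941235)/10789 = -3019320 - I*√144082941235/10789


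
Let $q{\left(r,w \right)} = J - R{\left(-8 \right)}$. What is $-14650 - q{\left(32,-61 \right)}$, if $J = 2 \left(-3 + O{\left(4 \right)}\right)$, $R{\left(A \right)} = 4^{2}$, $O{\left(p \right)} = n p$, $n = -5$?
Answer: $-14588$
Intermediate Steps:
$O{\left(p \right)} = - 5 p$
$R{\left(A \right)} = 16$
$J = -46$ ($J = 2 \left(-3 - 20\right) = 2 \left(-23\right) = -46$)
$q{\left(r,w \right)} = -62$ ($q{\left(r,w \right)} = -46 - 16 = -62$)
$-14650 - q{\left(32,-61 \right)} = -14650 - -62 = -14650 + 62 = -14588$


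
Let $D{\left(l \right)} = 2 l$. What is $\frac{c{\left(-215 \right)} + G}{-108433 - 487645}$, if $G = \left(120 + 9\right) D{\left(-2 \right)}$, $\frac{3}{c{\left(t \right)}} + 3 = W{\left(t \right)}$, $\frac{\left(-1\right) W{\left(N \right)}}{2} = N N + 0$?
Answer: $\frac{47705751}{55109199334} \approx 0.00086566$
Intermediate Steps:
$W{\left(N \right)} = - 2 N^{2}$ ($W{\left(N \right)} = - 2 \left(N N + 0\right) = - 2 \left(N^{2} + 0\right) = - 2 N^{2}$)
$c{\left(t \right)} = \frac{3}{-3 - 2 t^{2}}$
$G = -516$ ($G = \left(120 + 9\right) 2 \left(-2\right) = 129 \left(-4\right) = -516$)
$\frac{c{\left(-215 \right)} + G}{-108433 - 487645} = \frac{- \frac{3}{3 + 2 \left(-215\right)^{2}} - 516}{-108433 - 487645} = \frac{- \frac{3}{3 + 2 \cdot 46225} - 516}{-596078} = \left(- \frac{3}{3 + 92450} - 516\right) \left(- \frac{1}{596078}\right) = \left(- \frac{3}{92453} - 516\right) \left(- \frac{1}{596078}\right) = \left(- \frac{47705751}{92453}\right) \left(- \frac{1}{596078}\right) = \frac{47705751}{55109199334}$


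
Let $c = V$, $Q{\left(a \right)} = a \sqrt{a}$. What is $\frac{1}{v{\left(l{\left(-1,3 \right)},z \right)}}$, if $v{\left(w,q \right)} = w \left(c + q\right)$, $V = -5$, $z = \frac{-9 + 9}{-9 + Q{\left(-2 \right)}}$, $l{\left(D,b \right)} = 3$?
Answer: $- \frac{1}{15} \approx -0.066667$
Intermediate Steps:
$Q{\left(a \right)} = a^{\frac{3}{2}}$
$z = 0$ ($z = \frac{-9 + 9}{-9 + \left(-2\right)^{\frac{3}{2}}} = \frac{0}{-9 - 2 i \sqrt{2}} = 0$)
$c = -5$
$v{\left(w,q \right)} = w \left(-5 + q\right)$
$\frac{1}{v{\left(l{\left(-1,3 \right)},z \right)}} = \frac{1}{3 \left(-5 + 0\right)} = \frac{1}{3 \left(-5\right)} = \frac{1}{-15} = - \frac{1}{15}$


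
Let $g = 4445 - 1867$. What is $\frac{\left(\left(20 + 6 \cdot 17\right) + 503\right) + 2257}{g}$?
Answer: $\frac{1441}{1289} \approx 1.1179$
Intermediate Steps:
$g = 2578$ ($g = 4445 - 1867 = 2578$)
$\frac{\left(\left(20 + 6 \cdot 17\right) + 503\right) + 2257}{g} = \frac{\left(\left(20 + 6 \cdot 17\right) + 503\right) + 2257}{2578} = \left(\left(\left(20 + 102\right) + 503\right) + 2257\right) \frac{1}{2578} = \left(\left(122 + 503\right) + 2257\right) \frac{1}{2578} = \left(625 + 2257\right) \frac{1}{2578} = 2882 \cdot \frac{1}{2578} = \frac{1441}{1289}$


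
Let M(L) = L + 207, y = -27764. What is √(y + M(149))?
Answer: 4*I*√1713 ≈ 165.55*I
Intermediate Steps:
M(L) = 207 + L
√(y + M(149)) = √(-27764 + (207 + 149)) = √(-27764 + 356) = √(-27408) = 4*I*√1713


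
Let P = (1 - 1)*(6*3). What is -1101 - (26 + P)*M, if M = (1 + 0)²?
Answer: -1127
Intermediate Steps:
M = 1 (M = 1² = 1)
P = 0 (P = 0*18 = 0)
-1101 - (26 + P)*M = -1101 - (26 + 0) = -1101 - 26 = -1127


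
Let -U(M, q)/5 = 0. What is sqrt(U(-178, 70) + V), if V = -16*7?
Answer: 4*I*sqrt(7) ≈ 10.583*I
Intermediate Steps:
V = -112
U(M, q) = 0 (U(M, q) = -5*0 = 0)
sqrt(U(-178, 70) + V) = sqrt(0 - 112) = sqrt(-112) = 4*I*sqrt(7)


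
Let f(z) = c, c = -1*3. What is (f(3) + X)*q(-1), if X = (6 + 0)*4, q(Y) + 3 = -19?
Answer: -462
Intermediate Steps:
q(Y) = -22 (q(Y) = -3 - 19 = -22)
X = 24 (X = 6*4 = 24)
c = -3
f(z) = -3
(f(3) + X)*q(-1) = (-3 + 24)*(-22) = 21*(-22) = -462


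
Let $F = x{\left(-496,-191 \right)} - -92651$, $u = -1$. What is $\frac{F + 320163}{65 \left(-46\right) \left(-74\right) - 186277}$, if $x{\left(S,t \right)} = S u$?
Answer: $\frac{5990}{507} \approx 11.815$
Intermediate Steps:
$x{\left(S,t \right)} = - S$ ($x{\left(S,t \right)} = S \left(-1\right) = - S$)
$F = 93147$ ($F = \left(-1\right) \left(-496\right) - -92651 = 496 + 92651 = 93147$)
$\frac{F + 320163}{65 \left(-46\right) \left(-74\right) - 186277} = \frac{93147 + 320163}{65 \left(-46\right) \left(-74\right) - 186277} = \frac{413310}{\left(-2990\right) \left(-74\right) - 186277} = \frac{413310}{221260 - 186277} = \frac{413310}{34983} = 413310 \cdot \frac{1}{34983} = \frac{5990}{507}$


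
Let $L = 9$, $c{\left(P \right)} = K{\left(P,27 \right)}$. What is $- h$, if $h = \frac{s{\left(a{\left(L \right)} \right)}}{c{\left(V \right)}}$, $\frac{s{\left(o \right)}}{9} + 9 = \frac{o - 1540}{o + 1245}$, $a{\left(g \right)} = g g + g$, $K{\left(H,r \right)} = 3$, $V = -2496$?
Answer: $\frac{2693}{89} \approx 30.258$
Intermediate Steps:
$c{\left(P \right)} = 3$
$a{\left(g \right)} = g + g^{2}$ ($a{\left(g \right)} = g^{2} + g = g + g^{2}$)
$s{\left(o \right)} = -81 + \frac{9 \left(-1540 + o\right)}{1245 + o}$ ($s{\left(o \right)} = -81 + 9 \frac{o - 1540}{o + 1245} = -81 + 9 \frac{-1540 + o}{1245 + o} = -81 + \frac{9 \left(-1540 + o\right)}{1245 + o}$)
$h = - \frac{2693}{89}$ ($h = \frac{9 \frac{1}{1245 + 9 \left(1 + 9\right)} \left(-12745 - 8 \cdot 9 \left(1 + 9\right)\right)}{3} = \frac{9 \left(-12745 - 8 \cdot 9 \cdot 10\right)}{1245 + 9 \cdot 10} \cdot \frac{1}{3} = \frac{9 \left(-12745 - 720\right)}{1245 + 90} \cdot \frac{1}{3} = \frac{9 \left(-12745 - 720\right)}{1335} \cdot \frac{1}{3} = 9 \cdot \frac{1}{1335} \left(-13465\right) \frac{1}{3} = \left(- \frac{8079}{89}\right) \frac{1}{3} = - \frac{2693}{89} \approx -30.258$)
$- h = \left(-1\right) \left(- \frac{2693}{89}\right) = \frac{2693}{89}$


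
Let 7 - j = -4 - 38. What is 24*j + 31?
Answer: 1207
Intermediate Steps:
j = 49 (j = 7 - (-4 - 38) = 7 - 1*(-42) = 7 + 42 = 49)
24*j + 31 = 24*49 + 31 = 1176 + 31 = 1207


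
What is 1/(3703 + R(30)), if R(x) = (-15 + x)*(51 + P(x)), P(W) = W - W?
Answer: 1/4468 ≈ 0.00022381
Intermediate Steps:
P(W) = 0
R(x) = -765 + 51*x (R(x) = (-15 + x)*(51 + 0) = (-15 + x)*51 = -765 + 51*x)
1/(3703 + R(30)) = 1/(3703 + (-765 + 51*30)) = 1/(3703 + (-765 + 1530)) = 1/(3703 + 765) = 1/4468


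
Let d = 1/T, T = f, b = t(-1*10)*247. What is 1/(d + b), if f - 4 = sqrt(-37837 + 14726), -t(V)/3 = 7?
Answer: (-11*sqrt(191) + 4*I)/(-20747*I + 57057*sqrt(191)) ≈ -0.00019279 + 2.4432e-10*I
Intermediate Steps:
t(V) = -21 (t(V) = -3*7 = -21)
b = -5187 (b = -21*247 = -5187)
f = 4 + 11*I*sqrt(191) (f = 4 + sqrt(-37837 + 14726) = 4 + sqrt(-23111) = 4 + 11*I*sqrt(191) ≈ 4.0 + 152.02*I)
T = 4 + 11*I*sqrt(191) ≈ 4.0 + 152.02*I
d = 1/(4 + 11*I*sqrt(191)) ≈ 0.00017296 - 0.0065734*I
1/(d + b) = 1/((4/23127 - 11*I*sqrt(191)/23127) - 5187) = 1/(-119959745/23127 - 11*I*sqrt(191)/23127)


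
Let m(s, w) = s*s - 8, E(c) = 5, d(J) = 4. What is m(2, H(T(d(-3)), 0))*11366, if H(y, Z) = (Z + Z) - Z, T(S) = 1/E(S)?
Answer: -45464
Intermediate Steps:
T(S) = ⅕ (T(S) = 1/5 = ⅕)
H(y, Z) = Z (H(y, Z) = 2*Z - Z = Z)
m(s, w) = -8 + s² (m(s, w) = s² - 8 = -8 + s²)
m(2, H(T(d(-3)), 0))*11366 = (-8 + 2²)*11366 = (-8 + 4)*11366 = -4*11366 = -45464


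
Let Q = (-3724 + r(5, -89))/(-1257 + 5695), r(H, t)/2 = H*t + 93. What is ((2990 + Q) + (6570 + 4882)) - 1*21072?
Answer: -14714184/2219 ≈ -6631.0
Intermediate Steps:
r(H, t) = 186 + 2*H*t (r(H, t) = 2*(H*t + 93) = 2*(93 + H*t) = 186 + 2*H*t)
Q = -2214/2219 (Q = (-3724 + (186 + 2*5*(-89)))/(-1257 + 5695) = (-3724 + (186 - 890))/4438 = (-3724 - 704)*(1/4438) = -4428*1/4438 = -2214/2219 ≈ -0.99775)
((2990 + Q) + (6570 + 4882)) - 1*21072 = ((2990 - 2214/2219) + (6570 + 4882)) - 1*21072 = (6632596/2219 + 11452) - 21072 = 32044584/2219 - 21072 = -14714184/2219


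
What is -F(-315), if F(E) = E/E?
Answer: -1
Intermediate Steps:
F(E) = 1
-F(-315) = -1*1 = -1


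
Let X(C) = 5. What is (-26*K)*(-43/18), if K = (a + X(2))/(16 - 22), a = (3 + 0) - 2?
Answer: -559/9 ≈ -62.111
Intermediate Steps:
a = 1 (a = 3 - 2 = 1)
K = -1 (K = (1 + 5)/(16 - 22) = 6/(-6) = 6*(-⅙) = -1)
(-26*K)*(-43/18) = (-26*(-1))*(-43/18) = 26*(-43*1/18) = 26*(-43/18) = -559/9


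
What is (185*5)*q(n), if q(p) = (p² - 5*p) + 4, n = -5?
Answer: 49950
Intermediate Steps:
q(p) = 4 + p² - 5*p
(185*5)*q(n) = (185*5)*(4 + (-5)² - 5*(-5)) = 925*(4 + 25 + 25) = 925*54 = 49950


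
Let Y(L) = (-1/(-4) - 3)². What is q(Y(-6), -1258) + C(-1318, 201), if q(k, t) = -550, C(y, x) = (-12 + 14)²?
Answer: -546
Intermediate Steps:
Y(L) = 121/16 (Y(L) = (-1*(-¼) - 3)² = (¼ - 3)² = (-11/4)² = 121/16)
C(y, x) = 4 (C(y, x) = 2² = 4)
q(Y(-6), -1258) + C(-1318, 201) = -550 + 4 = -546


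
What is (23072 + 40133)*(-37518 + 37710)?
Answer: 12135360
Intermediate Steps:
(23072 + 40133)*(-37518 + 37710) = 63205*192 = 12135360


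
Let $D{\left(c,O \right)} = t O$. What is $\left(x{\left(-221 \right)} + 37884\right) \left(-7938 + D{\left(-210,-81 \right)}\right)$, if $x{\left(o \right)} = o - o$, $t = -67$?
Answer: $-95126724$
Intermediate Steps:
$x{\left(o \right)} = 0$
$D{\left(c,O \right)} = - 67 O$
$\left(x{\left(-221 \right)} + 37884\right) \left(-7938 + D{\left(-210,-81 \right)}\right) = \left(0 + 37884\right) \left(-7938 - -5427\right) = 37884 \left(-7938 + 5427\right) = 37884 \left(-2511\right) = -95126724$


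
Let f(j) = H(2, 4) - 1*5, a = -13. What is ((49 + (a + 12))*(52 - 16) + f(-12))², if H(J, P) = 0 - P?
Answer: 2954961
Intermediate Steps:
H(J, P) = -P
f(j) = -9 (f(j) = -1*4 - 1*5 = -4 - 5 = -9)
((49 + (a + 12))*(52 - 16) + f(-12))² = ((49 + (-13 + 12))*(52 - 16) - 9)² = ((49 - 1)*36 - 9)² = (48*36 - 9)² = (1728 - 9)² = 1719² = 2954961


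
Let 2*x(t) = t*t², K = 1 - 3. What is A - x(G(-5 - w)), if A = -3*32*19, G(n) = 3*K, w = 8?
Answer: -1716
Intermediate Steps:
K = -2
G(n) = -6 (G(n) = 3*(-2) = -6)
x(t) = t³/2 (x(t) = (t*t²)/2 = t³/2)
A = -1824 (A = -96*19 = -1824)
A - x(G(-5 - w)) = -1824 - (-6)³/2 = -1824 - (-216)/2 = -1824 - 1*(-108) = -1824 + 108 = -1716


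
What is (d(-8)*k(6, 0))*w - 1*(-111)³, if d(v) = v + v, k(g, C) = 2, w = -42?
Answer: 1368975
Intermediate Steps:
d(v) = 2*v
(d(-8)*k(6, 0))*w - 1*(-111)³ = ((2*(-8))*2)*(-42) - 1*(-111)³ = -16*2*(-42) - 1*(-1367631) = -32*(-42) + 1367631 = 1344 + 1367631 = 1368975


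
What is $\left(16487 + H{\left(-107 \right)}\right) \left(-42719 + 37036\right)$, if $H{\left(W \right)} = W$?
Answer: $-93087540$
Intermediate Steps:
$\left(16487 + H{\left(-107 \right)}\right) \left(-42719 + 37036\right) = \left(16487 - 107\right) \left(-42719 + 37036\right) = 16380 \left(-5683\right) = -93087540$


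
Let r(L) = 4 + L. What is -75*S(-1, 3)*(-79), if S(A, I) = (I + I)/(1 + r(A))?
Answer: 17775/2 ≈ 8887.5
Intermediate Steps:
S(A, I) = 2*I/(5 + A) (S(A, I) = (I + I)/(1 + (4 + A)) = (2*I)/(5 + A) = 2*I/(5 + A))
-75*S(-1, 3)*(-79) = -150*3/(5 - 1)*(-79) = -150*3/4*(-79) = -75*3/2*(-79) = -225/2*(-79) = 17775/2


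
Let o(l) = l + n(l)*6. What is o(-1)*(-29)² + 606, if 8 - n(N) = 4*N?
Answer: 60317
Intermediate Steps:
n(N) = 8 - 4*N
o(l) = 48 - 23*l (o(l) = l + (8 - 4*l)*6 = l + (48 - 24*l) = 48 - 23*l)
o(-1)*(-29)² + 606 = (48 - 23*(-1))*(-29)² + 606 = (48 + 23)*841 + 606 = 71*841 + 606 = 59711 + 606 = 60317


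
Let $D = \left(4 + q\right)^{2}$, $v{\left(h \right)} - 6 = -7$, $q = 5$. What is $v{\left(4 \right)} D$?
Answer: $-81$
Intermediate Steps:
$v{\left(h \right)} = -1$ ($v{\left(h \right)} = 6 - 7 = -1$)
$D = 81$ ($D = \left(4 + 5\right)^{2} = 9^{2} = 81$)
$v{\left(4 \right)} D = \left(-1\right) 81 = -81$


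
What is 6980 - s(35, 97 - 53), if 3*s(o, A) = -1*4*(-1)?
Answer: 20936/3 ≈ 6978.7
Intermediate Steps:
s(o, A) = 4/3 (s(o, A) = (-1*4*(-1))/3 = (-4*(-1))/3 = (1/3)*4 = 4/3)
6980 - s(35, 97 - 53) = 6980 - 1*4/3 = 6980 - 4/3 = 20936/3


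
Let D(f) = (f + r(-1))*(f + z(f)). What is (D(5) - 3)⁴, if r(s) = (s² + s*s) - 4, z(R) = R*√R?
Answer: 2258361 + 913680*√5 ≈ 4.3014e+6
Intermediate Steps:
z(R) = R^(3/2)
r(s) = -4 + 2*s² (r(s) = (s² + s²) - 4 = 2*s² - 4 = -4 + 2*s²)
D(f) = (-2 + f)*(f + f^(3/2)) (D(f) = (f + (-4 + 2*(-1)²))*(f + f^(3/2)) = (f + (-4 + 2*1))*(f + f^(3/2)) = (f + (-4 + 2))*(f + f^(3/2)) = (f - 2)*(f + f^(3/2)) = (-2 + f)*(f + f^(3/2)))
(D(5) - 3)⁴ = ((5² + 5^(5/2) - 2*5 - 10*√5) - 3)⁴ = ((25 + 25*√5 - 10 - 10*√5) - 3)⁴ = ((15 + 15*√5) - 3)⁴ = (12 + 15*√5)⁴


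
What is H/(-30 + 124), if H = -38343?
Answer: -38343/94 ≈ -407.90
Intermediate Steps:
H/(-30 + 124) = -38343/(-30 + 124) = -38343/94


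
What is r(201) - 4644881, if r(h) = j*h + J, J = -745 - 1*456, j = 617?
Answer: -4522065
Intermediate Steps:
J = -1201 (J = -745 - 456 = -1201)
r(h) = -1201 + 617*h (r(h) = 617*h - 1201 = -1201 + 617*h)
r(201) - 4644881 = (-1201 + 617*201) - 4644881 = (-1201 + 124017) - 4644881 = 122816 - 4644881 = -4522065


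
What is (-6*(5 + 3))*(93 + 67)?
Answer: -7680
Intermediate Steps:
(-6*(5 + 3))*(93 + 67) = -6*8*160 = -48*160 = -7680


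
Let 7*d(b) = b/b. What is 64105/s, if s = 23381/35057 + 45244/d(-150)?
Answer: 2247328985/11102855737 ≈ 0.20241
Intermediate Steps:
d(b) = 1/7 (d(b) = (b/b)/7 = (1/7)*1 = 1/7)
s = 11102855737/35057 (s = 23381/35057 + 45244/(1/7) = 23381*(1/35057) + 45244*7 = 23381/35057 + 316708 = 11102855737/35057 ≈ 3.1671e+5)
64105/s = 64105/(11102855737/35057) = 64105*(35057/11102855737) = 2247328985/11102855737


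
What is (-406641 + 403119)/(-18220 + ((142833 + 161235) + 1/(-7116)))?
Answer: -25062552/2034094367 ≈ -0.012321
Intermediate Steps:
(-406641 + 403119)/(-18220 + ((142833 + 161235) + 1/(-7116))) = -3522/(-18220 + (304068 - 1/7116)) = -3522/(-18220 + 2163747887/7116) = -3522/2034094367/7116 = -3522*7116/2034094367 = -25062552/2034094367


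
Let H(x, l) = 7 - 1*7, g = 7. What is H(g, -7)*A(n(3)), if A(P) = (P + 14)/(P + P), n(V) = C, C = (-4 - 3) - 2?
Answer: 0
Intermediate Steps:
C = -9 (C = -7 - 2 = -9)
n(V) = -9
H(x, l) = 0 (H(x, l) = 7 - 7 = 0)
A(P) = (14 + P)/(2*P) (A(P) = (14 + P)/((2*P)) = (14 + P)*(1/(2*P)) = (14 + P)/(2*P))
H(g, -7)*A(n(3)) = 0*((½)*(14 - 9)/(-9)) = 0*((½)*(-⅑)*5) = 0*(-5/18) = 0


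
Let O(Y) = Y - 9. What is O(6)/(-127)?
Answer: 3/127 ≈ 0.023622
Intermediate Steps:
O(Y) = -9 + Y
O(6)/(-127) = (-9 + 6)/(-127) = -3*(-1/127) = 3/127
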